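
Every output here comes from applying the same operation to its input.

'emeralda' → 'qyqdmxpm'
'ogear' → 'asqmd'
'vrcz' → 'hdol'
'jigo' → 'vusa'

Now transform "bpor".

nbad

The transformation: shift every letter 12 places forward in the alphabet (wrapping around).
For "bpor" the result is "nbad".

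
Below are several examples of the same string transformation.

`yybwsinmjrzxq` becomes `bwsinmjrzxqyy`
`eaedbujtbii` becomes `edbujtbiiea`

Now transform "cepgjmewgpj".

pgjmewgpjce

Each output is the input with this applied: move the first 2 characters to the end (rotate left by 2).
"cepgjmewgpj" → "pgjmewgpjce".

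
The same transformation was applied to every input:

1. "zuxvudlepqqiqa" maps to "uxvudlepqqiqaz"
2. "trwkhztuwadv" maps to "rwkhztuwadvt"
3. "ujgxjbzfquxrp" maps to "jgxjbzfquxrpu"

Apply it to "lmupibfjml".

mupibfjmll

What's happening: move the first character to the end.
For "lmupibfjml" the result is "mupibfjmll".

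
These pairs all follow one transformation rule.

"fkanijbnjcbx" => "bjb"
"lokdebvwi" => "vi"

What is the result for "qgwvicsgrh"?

sr

Rule — keep every other character starting from the first (positions 1st, 3rd, 5th, ...), then delete the first 3 characters.
So "qgwvicsgrh" becomes "sr".
(Check on "fkanijbnjcbx": → "faibjb" → "bjb" ✓)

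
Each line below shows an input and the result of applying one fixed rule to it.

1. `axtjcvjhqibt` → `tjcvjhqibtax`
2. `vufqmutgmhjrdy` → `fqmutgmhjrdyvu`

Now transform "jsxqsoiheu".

The rule is to move the first 2 characters to the end (rotate left by 2).
So "jsxqsoiheu" becomes "xqsoiheujs".

xqsoiheujs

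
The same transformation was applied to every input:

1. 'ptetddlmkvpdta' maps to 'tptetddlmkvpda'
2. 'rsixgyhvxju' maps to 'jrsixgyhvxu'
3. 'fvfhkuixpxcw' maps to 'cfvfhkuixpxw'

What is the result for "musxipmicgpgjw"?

The transformation: move the last character to the front, then swap the first and last characters.
"musxipmicgpgjw" → "wmusxipmicgpgj" → "jmusxipmicgpgw".

jmusxipmicgpgw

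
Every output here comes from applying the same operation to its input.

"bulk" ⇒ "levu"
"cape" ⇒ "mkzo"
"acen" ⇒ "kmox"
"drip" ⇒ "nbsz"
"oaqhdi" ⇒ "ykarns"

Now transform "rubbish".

bellscr

Each output is the input with this applied: shift every letter 10 places forward in the alphabet (wrapping around).
On "rubbish" that produces "bellscr".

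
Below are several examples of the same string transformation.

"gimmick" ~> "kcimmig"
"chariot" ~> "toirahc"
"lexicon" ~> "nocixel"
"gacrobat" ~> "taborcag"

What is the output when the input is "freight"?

thgierf

Each output is the input with this applied: reverse the string.
For "freight" the result is "thgierf".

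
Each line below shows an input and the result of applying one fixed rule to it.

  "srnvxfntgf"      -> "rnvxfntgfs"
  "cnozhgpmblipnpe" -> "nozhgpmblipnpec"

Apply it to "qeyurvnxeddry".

The pattern: move the first character to the end.
On "qeyurvnxeddry" that produces "eyurvnxeddryq".

eyurvnxeddryq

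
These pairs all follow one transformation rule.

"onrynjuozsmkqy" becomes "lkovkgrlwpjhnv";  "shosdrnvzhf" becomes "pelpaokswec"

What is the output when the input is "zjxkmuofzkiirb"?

What's happening: shift every letter 3 places backward in the alphabet (wrapping around).
For "zjxkmuofzkiirb" the result is "wguhjrlcwhffoy".

wguhjrlcwhffoy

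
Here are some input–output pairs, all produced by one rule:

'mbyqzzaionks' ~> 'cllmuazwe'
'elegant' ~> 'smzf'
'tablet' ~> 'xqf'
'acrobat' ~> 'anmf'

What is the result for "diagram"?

sdmy

The transformation: delete the first 3 characters, then shift every letter 12 places forward in the alphabet (wrapping around).
"diagram" → "gram" → "sdmy".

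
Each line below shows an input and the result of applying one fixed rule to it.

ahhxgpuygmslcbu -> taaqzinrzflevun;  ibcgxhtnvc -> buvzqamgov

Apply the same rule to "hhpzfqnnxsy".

aaisyjggqlr

What's happening: shift every letter 7 places backward in the alphabet (wrapping around).
Applying that to "hhpzfqnnxsy" gives "aaisyjggqlr".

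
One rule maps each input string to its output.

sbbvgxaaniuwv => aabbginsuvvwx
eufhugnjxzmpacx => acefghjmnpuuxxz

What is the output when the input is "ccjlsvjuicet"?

The pattern: sort the characters into alphabetical order.
On "ccjlsvjuicet" that produces "ccceijjlstuv".

ccceijjlstuv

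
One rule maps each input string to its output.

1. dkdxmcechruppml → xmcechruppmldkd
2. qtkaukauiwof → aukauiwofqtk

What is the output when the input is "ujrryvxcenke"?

The rule is to move the first 3 characters to the end (rotate left by 3).
"ujrryvxcenke" → "ryvxcenkeujr".

ryvxcenkeujr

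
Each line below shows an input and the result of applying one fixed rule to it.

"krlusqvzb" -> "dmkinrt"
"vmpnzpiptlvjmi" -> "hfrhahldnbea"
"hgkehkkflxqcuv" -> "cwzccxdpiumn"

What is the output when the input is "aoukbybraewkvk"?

mctqtjswocnc

The rule is to delete the first 2 characters, then shift every letter 8 places backward in the alphabet (wrapping around).
On "aoukbybraewkvk": the first step gives "ukbybraewkvk", and the second then gives "mctqtjswocnc".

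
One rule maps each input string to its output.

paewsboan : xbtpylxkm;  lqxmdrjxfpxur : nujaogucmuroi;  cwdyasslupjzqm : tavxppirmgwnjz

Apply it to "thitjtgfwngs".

The transformation: shift every letter 3 places backward in the alphabet (wrapping around), then move the first character to the end.
Starting from "thitjtgfwngs": after the first operation, "qefqgqdctkdp"; after the second, "efqgqdctkdpq".
(Check on "cwdyasslupjzqm": → "ztavxppirmgwnj" → "tavxppirmgwnjz" ✓)

efqgqdctkdpq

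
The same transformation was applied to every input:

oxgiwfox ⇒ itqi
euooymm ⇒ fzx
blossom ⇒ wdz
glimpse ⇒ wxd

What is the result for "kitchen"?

What's happening: shift every letter 11 places forward in the alphabet (wrapping around), then keep every other character starting from the second (positions 2nd, 4th, 6th, ...).
So "kitchen" becomes "tnp".

tnp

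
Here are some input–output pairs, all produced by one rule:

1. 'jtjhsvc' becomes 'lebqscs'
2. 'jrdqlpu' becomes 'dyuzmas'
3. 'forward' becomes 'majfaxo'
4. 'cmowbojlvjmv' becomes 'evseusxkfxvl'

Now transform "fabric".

lrakjo

Each output is the input with this applied: reverse the string, then shift every letter 9 places forward in the alphabet (wrapping around).
For "fabric" the result is "lrakjo".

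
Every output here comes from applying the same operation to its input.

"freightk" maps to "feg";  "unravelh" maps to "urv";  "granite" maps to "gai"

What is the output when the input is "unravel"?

Each output is the input with this applied: delete the last 2 characters, then keep every other character starting from the first (positions 1st, 3rd, 5th, ...).
Starting from "unravel": after the first operation, "unrav"; after the second, "urv".

urv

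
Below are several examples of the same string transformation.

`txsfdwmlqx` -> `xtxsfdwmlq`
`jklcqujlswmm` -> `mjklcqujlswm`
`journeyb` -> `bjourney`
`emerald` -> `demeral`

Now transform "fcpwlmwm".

The pattern: move the last character to the front.
Applying that to "fcpwlmwm" gives "mfcpwlmw".

mfcpwlmw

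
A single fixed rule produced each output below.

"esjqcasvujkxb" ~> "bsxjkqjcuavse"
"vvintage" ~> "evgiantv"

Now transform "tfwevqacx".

xfcwaeqvt

The transformation: take characters alternately from the front and the back (1st, last, 2nd, 2nd-last, ...), then move the first character to the end.
For "tfwevqacx" the result is "xfcwaeqvt".
(Check on "vvintage": → "vevgiant" → "evgiantv" ✓)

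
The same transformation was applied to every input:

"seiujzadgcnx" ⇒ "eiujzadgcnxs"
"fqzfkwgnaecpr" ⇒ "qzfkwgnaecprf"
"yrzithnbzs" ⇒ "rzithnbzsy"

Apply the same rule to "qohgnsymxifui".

ohgnsymxifuiq

The rule is to move the first character to the end.
So "qohgnsymxifui" becomes "ohgnsymxifuiq".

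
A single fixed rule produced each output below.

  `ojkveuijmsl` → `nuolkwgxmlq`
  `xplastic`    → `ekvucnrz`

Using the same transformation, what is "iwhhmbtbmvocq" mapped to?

Looking at the pairs, the operation is to shift every letter 2 places forward in the alphabet (wrapping around), then reverse the string.
On "iwhhmbtbmvocq": the first step gives "kyjjodvdoxqes", and the second then gives "seqxodvdojjyk".

seqxodvdojjyk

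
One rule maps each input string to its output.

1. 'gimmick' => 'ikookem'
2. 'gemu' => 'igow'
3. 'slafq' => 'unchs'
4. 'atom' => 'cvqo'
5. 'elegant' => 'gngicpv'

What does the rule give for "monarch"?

oqpctej

Rule — shift every letter 2 places forward in the alphabet (wrapping around).
So "monarch" becomes "oqpctej".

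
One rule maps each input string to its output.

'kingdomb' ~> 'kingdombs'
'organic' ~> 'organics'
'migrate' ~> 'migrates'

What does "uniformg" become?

In each case the input is transformed by: append "s".
On "uniformg" that produces "uniformgs".

uniformgs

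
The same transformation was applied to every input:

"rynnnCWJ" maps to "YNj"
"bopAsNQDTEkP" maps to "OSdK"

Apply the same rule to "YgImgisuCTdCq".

The pattern: flip the case of every letter, then keep one character in every 3, starting at position 2 (positions 2nd, 5th, 8th, ...).
On "YgImgisuCTdCq": the first step gives "yGiMGISUctDcQ", and the second then gives "GGUD".

GGUD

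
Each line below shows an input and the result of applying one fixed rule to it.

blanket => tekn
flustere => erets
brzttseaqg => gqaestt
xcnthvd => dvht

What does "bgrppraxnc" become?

The transformation: delete the first 3 characters, then reverse the string.
For "bgrppraxnc", step one produces "ppraxnc"; step two turns that into "cnxarpp".

cnxarpp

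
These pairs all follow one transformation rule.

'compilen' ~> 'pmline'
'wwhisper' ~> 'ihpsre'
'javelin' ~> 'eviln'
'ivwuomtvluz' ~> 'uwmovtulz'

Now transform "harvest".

vrset

The transformation: delete the first 2 characters, then swap each adjacent pair of characters (1↔2, 3↔4, ...).
Starting from "harvest": after the first operation, "rvest"; after the second, "vrset".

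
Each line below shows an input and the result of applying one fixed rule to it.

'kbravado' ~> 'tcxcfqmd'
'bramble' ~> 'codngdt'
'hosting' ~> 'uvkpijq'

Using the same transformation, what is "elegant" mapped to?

Looking at the pairs, the operation is to move the first 2 characters to the end (rotate left by 2), then shift every letter 2 places forward in the alphabet (wrapping around).
"elegant" → "egantel" → "gicpvgn".

gicpvgn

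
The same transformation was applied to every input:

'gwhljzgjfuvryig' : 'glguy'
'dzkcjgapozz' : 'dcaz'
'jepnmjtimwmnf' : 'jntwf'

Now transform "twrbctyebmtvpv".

tbymp

The pattern: keep one character in every 3, starting at position 1 (positions 1st, 4th, 7th, ...).
"twrbctyebmtvpv" → "tbymp".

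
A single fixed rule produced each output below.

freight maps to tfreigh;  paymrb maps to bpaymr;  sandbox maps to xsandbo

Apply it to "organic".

In each case the input is transformed by: move the last character to the front.
On "organic" that produces "corgani".

corgani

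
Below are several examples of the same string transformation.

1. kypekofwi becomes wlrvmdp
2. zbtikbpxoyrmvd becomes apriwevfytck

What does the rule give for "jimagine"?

In each case the input is transformed by: shift every letter 7 places forward in the alphabet (wrapping around), then delete the first 2 characters.
Working it through for "jimagine": intermediate "qpthnpul", final "thnpul".

thnpul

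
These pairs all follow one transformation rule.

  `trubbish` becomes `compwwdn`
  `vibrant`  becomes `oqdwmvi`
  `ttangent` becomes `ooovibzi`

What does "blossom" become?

The rule is to move the last character to the front, then shift every letter 5 places backward in the alphabet (wrapping around).
On "blossom": the first step gives "mblosso", and the second then gives "hwgjnnj".
(Check on "trubbish": → "htrubbis" → "compwwdn" ✓)

hwgjnnj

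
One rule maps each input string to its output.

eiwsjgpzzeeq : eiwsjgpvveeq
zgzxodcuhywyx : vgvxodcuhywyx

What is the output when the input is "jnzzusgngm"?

The rule is to replace every "z" with "v".
Applying that to "jnzzusgngm" gives "jnvvusgngm".

jnvvusgngm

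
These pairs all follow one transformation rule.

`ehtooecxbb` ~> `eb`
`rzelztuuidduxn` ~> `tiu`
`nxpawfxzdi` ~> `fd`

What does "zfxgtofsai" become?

oa

The rule is to delete the first 3 characters, then keep one character in every 3, starting at position 3 (positions 3rd, 6th, 9th, ...).
On "zfxgtofsai": the first step gives "gtofsai", and the second then gives "oa".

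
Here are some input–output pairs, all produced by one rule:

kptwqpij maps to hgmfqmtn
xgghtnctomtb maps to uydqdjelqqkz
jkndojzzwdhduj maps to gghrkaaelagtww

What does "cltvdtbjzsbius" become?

zpirqfsyapqwyg

Looking at the pairs, the operation is to take characters alternately from the front and the back (1st, last, 2nd, 2nd-last, ...), then shift every letter 3 places backward in the alphabet (wrapping around).
So "cltvdtbjzsbius" becomes "zpirqfsyapqwyg".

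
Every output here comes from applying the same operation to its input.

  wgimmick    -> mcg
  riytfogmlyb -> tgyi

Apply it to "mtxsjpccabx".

The pattern: move the first 3 characters to the end (rotate left by 3), then keep one character in every 3, starting at position 1 (positions 1st, 4th, 7th, ...).
On "mtxsjpccabx" that produces "scbt".

scbt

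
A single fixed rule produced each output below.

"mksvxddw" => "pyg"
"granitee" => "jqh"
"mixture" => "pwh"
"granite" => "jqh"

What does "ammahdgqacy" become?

ddjf

Each output is the input with this applied: keep one character in every 3, starting at position 1 (positions 1st, 4th, 7th, ...), then shift every letter 3 places forward in the alphabet (wrapping around).
Applying that to "ammahdgqacy" gives "ddjf".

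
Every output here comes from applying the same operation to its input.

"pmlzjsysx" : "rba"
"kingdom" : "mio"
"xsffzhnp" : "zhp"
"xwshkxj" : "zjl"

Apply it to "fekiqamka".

hko

Looking at the pairs, the operation is to shift every letter 2 places forward in the alphabet (wrapping around), then keep one character in every 3, starting at position 1 (positions 1st, 4th, 7th, ...).
Applying both steps to "fekiqamka": "hgmkscomc", then "hko".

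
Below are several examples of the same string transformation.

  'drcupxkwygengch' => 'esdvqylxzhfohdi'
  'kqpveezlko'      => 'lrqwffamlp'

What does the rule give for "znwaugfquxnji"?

The transformation: shift every letter 1 place forward in the alphabet (wrapping around).
"znwaugfquxnji" → "aoxbvhgrvyokj".

aoxbvhgrvyokj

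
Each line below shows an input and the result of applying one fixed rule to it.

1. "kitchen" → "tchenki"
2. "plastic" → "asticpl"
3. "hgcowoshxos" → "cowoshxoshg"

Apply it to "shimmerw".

What's happening: move the first 2 characters to the end (rotate left by 2).
So "shimmerw" becomes "immerwsh".

immerwsh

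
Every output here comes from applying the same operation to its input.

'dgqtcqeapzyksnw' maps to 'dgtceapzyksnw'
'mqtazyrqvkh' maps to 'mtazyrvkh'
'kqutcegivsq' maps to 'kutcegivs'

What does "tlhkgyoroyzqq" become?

tlhkgyoroyz

The pattern: remove every "q".
For "tlhkgyoroyzqq" the result is "tlhkgyoroyz".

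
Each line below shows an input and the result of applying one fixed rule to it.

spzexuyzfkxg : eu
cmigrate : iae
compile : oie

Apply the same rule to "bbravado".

What's happening: keep only the vowels.
On "bbravado" that produces "aao".

aao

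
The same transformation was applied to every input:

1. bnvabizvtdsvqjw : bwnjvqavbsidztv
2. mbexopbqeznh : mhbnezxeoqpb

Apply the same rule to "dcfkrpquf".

What's happening: take characters alternately from the front and the back (1st, last, 2nd, 2nd-last, ...).
Applying that to "dcfkrpquf" gives "dfcufqkpr".

dfcufqkpr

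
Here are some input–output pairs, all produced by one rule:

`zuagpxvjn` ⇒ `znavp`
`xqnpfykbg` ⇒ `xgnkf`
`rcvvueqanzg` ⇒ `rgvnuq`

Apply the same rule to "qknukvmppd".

qpnmk

What's happening: keep every other character starting from the first (positions 1st, 3rd, 5th, ...), then take characters alternately from the front and the back (1st, last, 2nd, 2nd-last, ...).
On "qknukvmppd" that produces "qpnmk".
(Check on "rcvvueqanzg": → "rvuqng" → "rgvnuq" ✓)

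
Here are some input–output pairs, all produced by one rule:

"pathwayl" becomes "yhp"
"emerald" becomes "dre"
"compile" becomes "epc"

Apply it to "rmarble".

err

The transformation: keep one character in every 3, starting at position 1 (positions 1st, 4th, 7th, ...), then reverse the string.
For "rmarble", step one produces "rre"; step two turns that into "err".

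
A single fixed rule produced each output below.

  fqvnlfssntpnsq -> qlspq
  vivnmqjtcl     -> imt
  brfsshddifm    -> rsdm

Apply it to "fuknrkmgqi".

Each output is the input with this applied: keep one character in every 3, starting at position 2 (positions 2nd, 5th, 8th, ...).
On "fuknrkmgqi" that produces "urg".

urg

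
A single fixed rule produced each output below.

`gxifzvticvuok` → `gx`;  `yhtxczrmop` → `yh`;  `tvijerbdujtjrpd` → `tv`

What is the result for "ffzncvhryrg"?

The rule is to keep only the first 2 characters.
"ffzncvhryrg" → "ff".

ff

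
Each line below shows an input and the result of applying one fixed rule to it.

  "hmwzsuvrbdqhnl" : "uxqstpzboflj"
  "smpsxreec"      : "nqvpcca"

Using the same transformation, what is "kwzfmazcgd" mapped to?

Each output is the input with this applied: delete the first 2 characters, then shift every letter 2 places backward in the alphabet (wrapping around).
"kwzfmazcgd" → "zfmazcgd" → "xdkyxaeb".

xdkyxaeb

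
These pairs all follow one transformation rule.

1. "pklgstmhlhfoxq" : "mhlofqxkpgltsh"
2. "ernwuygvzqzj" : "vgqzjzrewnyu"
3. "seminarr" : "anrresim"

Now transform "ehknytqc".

The rule is to swap each adjacent pair of characters (1↔2, 3↔4, ...), then swap the front and back halves of the string.
For "ehknytqc", step one produces "henktycq"; step two turns that into "tycqhenk".

tycqhenk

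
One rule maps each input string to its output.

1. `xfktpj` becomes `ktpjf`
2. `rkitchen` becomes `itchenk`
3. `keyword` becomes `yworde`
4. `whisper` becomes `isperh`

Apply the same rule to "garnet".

The rule is to delete the first character, then move the first character to the end.
Starting from "garnet": after the first operation, "arnet"; after the second, "rneta".
(Check on "whisper": → "hisper" → "isperh" ✓)

rneta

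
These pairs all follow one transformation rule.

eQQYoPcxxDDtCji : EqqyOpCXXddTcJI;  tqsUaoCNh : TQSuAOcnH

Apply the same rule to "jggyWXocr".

JGGYwxOCR

The pattern: flip the case of every letter.
Doing the same to "jggyWXocr": "JGGYwxOCR".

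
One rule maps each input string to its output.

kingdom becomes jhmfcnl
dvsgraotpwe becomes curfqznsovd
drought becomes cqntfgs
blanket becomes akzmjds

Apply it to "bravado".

aqzuzcn

Looking at the pairs, the operation is to shift every letter 1 place backward in the alphabet (wrapping around).
So "bravado" becomes "aqzuzcn".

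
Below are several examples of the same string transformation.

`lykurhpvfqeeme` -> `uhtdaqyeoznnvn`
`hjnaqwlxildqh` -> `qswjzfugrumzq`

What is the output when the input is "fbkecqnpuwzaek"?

What's happening: shift every letter 9 places forward in the alphabet (wrapping around).
On "fbkecqnpuwzaek" that produces "oktnlzwydfijnt".

oktnlzwydfijnt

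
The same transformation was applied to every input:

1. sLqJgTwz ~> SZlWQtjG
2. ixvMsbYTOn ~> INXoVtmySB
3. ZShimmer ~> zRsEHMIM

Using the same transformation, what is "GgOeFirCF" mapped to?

gfGcoREIf

Looking at the pairs, the operation is to take characters alternately from the front and the back (1st, last, 2nd, 2nd-last, ...), then flip the case of every letter.
For "GgOeFirCF", step one produces "GFgCOreiF"; step two turns that into "gfGcoREIf".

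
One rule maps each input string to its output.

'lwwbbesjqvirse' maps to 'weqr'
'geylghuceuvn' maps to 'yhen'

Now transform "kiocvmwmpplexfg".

ompeg

The rule is to keep one character in every 3, starting at position 3 (positions 3rd, 6th, 9th, ...).
On "kiocvmwmpplexfg" that produces "ompeg".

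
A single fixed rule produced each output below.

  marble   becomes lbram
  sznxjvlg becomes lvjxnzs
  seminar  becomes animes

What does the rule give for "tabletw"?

telbat

The transformation: reverse the string, then delete the first character.
For "tabletw", step one produces "wtelbat"; step two turns that into "telbat".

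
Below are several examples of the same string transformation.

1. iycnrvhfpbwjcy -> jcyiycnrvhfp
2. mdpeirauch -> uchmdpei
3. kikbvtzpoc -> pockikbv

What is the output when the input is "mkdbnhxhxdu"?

xdumkdbnh

In each case the input is transformed by: move the last 3 characters to the front (rotate right by 3), then delete the last 2 characters.
Working it through for "mkdbnhxhxdu": intermediate "xdumkdbnhxh", final "xdumkdbnh".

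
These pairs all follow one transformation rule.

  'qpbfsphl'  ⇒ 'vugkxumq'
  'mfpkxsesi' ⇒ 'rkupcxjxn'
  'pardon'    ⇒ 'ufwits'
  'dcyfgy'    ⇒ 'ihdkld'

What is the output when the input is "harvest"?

The pattern: shift every letter 5 places forward in the alphabet (wrapping around).
Doing the same to "harvest": "mfwajxy".

mfwajxy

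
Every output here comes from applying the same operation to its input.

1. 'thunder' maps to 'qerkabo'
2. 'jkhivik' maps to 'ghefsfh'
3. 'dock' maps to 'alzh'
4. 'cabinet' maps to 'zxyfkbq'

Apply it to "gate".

dxqb

In each case the input is transformed by: shift every letter 3 places backward in the alphabet (wrapping around).
On "gate" that produces "dxqb".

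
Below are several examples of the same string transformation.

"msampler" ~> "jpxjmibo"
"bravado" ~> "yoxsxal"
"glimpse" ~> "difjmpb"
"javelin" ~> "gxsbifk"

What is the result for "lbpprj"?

iymmog

In each case the input is transformed by: shift every letter 3 places backward in the alphabet (wrapping around).
"lbpprj" → "iymmog".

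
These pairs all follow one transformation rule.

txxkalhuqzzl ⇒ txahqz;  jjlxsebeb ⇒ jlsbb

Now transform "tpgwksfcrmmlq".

tgkfrmq

In each case the input is transformed by: keep every other character starting from the first (positions 1st, 3rd, 5th, ...).
Applying that to "tpgwksfcrmmlq" gives "tgkfrmq".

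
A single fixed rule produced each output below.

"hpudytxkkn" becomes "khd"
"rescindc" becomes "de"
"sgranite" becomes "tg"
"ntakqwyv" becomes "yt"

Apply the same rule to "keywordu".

de

What's happening: swap the front and back halves of the string, then keep one character in every 3, starting at position 3 (positions 3rd, 6th, 9th, ...).
Applying both steps to "keywordu": "ordukeyw", then "de".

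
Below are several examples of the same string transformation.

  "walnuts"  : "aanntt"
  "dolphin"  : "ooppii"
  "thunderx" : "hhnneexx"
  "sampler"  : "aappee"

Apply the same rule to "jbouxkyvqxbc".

Each output is the input with this applied: keep every other character starting from the second (positions 2nd, 4th, 6th, ...), then double every character.
On "jbouxkyvqxbc" that produces "bbuukkvvxxcc".

bbuukkvvxxcc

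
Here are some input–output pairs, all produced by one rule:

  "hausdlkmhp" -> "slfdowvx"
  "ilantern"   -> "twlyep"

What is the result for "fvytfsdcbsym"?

Looking at the pairs, the operation is to shift every letter 11 places forward in the alphabet (wrapping around), then delete the last 2 characters.
So "fvytfsdcbsym" becomes "qgjeqdonmd".

qgjeqdonmd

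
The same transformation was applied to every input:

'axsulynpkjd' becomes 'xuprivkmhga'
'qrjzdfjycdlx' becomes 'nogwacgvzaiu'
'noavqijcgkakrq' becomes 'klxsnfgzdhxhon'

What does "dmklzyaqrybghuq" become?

Rule — shift every letter 3 places backward in the alphabet (wrapping around).
For "dmklzyaqrybghuq" the result is "ajhiwvxnovydern".

ajhiwvxnovydern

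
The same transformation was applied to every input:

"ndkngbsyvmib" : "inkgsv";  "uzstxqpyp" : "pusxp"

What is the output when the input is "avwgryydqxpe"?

Each output is the input with this applied: keep every other character starting from the first (positions 1st, 3rd, 5th, ...), then move the last character to the front.
"avwgryydqxpe" → "pawryq".

pawryq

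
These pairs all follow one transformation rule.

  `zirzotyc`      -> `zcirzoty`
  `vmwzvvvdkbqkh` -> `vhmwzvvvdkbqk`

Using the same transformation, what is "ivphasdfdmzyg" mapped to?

igvphasdfdmzy

Looking at the pairs, the operation is to swap the first and last characters, then move the last character to the front.
"ivphasdfdmzyg" → "igvphasdfdmzy".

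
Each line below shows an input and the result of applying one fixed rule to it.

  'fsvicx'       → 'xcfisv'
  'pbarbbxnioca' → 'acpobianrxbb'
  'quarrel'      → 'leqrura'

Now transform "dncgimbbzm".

mzdbnbcmgi

What's happening: move the last character to the front, then take characters alternately from the front and the back (1st, last, 2nd, 2nd-last, ...).
Working it through for "dncgimbbzm": intermediate "mdncgimbbz", final "mzdbnbcmgi".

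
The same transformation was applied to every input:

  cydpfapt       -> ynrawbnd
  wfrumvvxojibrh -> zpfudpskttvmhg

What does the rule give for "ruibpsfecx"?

Each output is the input with this applied: shift every letter 2 places backward in the alphabet (wrapping around), then move the last 3 characters to the front (rotate right by 3).
Starting from "ruibpsfecx": after the first operation, "psgznqdcav"; after the second, "cavpsgznqd".
(Check on "cydpfapt": → "awbndynr" → "ynrawbnd" ✓)

cavpsgznqd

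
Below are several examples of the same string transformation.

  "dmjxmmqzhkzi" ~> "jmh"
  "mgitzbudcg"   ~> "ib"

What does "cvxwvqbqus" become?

xq

In each case the input is transformed by: delete the last 3 characters, then keep one character in every 3, starting at position 3 (positions 3rd, 6th, 9th, ...).
Doing the same to "cvxwvqbqus": "xq".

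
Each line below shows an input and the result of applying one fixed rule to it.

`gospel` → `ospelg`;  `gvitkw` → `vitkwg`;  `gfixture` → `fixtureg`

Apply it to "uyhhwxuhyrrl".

yhhwxuhyrrlu

What's happening: move the first character to the end.
So "uyhhwxuhyrrl" becomes "yhhwxuhyrrlu".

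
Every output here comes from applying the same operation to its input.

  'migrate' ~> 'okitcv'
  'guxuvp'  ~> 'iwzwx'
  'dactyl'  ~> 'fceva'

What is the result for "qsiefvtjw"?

sukghxvl

What's happening: delete the last character, then shift every letter 2 places forward in the alphabet (wrapping around).
Starting from "qsiefvtjw": after the first operation, "qsiefvtj"; after the second, "sukghxvl".
(Check on "dactyl": → "dacty" → "fceva" ✓)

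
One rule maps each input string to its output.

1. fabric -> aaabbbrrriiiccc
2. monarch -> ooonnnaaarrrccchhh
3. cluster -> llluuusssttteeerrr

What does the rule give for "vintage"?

iiinnntttaaagggeee

Each output is the input with this applied: delete the first character, then repeat every character 3 times.
"vintage" → "intage" → "iiinnntttaaagggeee".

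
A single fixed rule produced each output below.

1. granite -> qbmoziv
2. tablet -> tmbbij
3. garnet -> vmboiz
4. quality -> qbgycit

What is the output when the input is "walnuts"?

cbaeitv

What's happening: shift every letter 8 places forward in the alphabet (wrapping around), then move the last 3 characters to the front (rotate right by 3).
Doing the same to "walnuts": "cbaeitv".
(Check on "tablet": → "bijtmb" → "tmbbij" ✓)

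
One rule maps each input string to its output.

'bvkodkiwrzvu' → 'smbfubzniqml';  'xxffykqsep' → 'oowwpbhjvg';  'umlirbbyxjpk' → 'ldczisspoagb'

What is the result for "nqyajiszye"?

ehprazjqpv

Each output is the input with this applied: shift every letter 9 places backward in the alphabet (wrapping around).
Applying that to "nqyajiszye" gives "ehprazjqpv".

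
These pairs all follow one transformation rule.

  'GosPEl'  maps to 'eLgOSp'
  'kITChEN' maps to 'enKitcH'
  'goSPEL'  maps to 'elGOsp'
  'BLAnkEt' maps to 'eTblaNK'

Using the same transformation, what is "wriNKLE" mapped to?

What's happening: move the last 2 characters to the front (rotate right by 2), then flip the case of every letter.
For "wriNKLE" the result is "leWRInk".

leWRInk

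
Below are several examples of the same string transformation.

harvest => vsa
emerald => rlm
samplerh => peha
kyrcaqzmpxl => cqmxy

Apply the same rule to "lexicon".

ioe

In each case the input is transformed by: keep every other character starting from the second (positions 2nd, 4th, 6th, ...), then move the first character to the end.
Applying that to "lexicon" gives "ioe".
(Check on "harvest": → "avs" → "vsa" ✓)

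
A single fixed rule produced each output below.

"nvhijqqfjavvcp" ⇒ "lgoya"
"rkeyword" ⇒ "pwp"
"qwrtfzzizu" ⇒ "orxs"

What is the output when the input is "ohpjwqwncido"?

What's happening: shift every letter 2 places backward in the alphabet (wrapping around), then keep one character in every 3, starting at position 1 (positions 1st, 4th, 7th, ...).
On "ohpjwqwncido": the first step gives "mfnhuoulagbm", and the second then gives "mhug".

mhug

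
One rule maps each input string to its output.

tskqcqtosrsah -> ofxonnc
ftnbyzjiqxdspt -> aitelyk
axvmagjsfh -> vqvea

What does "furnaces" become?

In each case the input is transformed by: keep every other character starting from the first (positions 1st, 3rd, 5th, ...), then shift every letter 5 places backward in the alphabet (wrapping around).
For "furnaces", step one produces "frae"; step two turns that into "amvz".

amvz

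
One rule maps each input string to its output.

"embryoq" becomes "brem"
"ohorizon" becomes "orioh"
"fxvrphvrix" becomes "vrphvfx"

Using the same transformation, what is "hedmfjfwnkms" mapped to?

dmfjfwnhe

What's happening: delete the last 3 characters, then move the first 2 characters to the end (rotate left by 2).
Starting from "hedmfjfwnkms": after the first operation, "hedmfjfwn"; after the second, "dmfjfwnhe".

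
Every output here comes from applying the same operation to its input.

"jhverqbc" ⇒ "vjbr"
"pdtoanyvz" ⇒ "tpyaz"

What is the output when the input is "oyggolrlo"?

goroo

The pattern: keep every other character starting from the first (positions 1st, 3rd, 5th, ...), then swap each adjacent pair of characters (1↔2, 3↔4, ...).
For "oyggolrlo" the result is "goroo".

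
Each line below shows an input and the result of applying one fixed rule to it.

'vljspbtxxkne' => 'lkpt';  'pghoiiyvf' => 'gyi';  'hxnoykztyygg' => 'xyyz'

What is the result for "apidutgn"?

The pattern: take characters alternately from the front and the back (1st, last, 2nd, 2nd-last, ...), then keep one character in every 3, starting at position 3 (positions 3rd, 6th, 9th, ...).
Applying both steps to "apidutgn": "anpgitdu", then "pt".

pt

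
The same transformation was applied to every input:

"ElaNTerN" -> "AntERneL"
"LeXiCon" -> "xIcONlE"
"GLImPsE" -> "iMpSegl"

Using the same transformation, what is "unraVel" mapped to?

What's happening: flip the case of every letter, then move the first 2 characters to the end (rotate left by 2).
Applying both steps to "unraVel": "UNRAvEL", then "RAvELUN".

RAvELUN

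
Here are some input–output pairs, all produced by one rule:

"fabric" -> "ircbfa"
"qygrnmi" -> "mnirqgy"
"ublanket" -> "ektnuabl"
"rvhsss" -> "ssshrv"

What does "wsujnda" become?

dnajwus

What's happening: move the last 2 characters to the front (rotate right by 2), then take characters alternately from the front and the back (1st, last, 2nd, 2nd-last, ...).
On "wsujnda": the first step gives "dawsujn", and the second then gives "dnajwus".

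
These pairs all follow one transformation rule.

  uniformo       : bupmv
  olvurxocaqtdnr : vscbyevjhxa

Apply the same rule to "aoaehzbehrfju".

In each case the input is transformed by: shift every letter 7 places forward in the alphabet (wrapping around), then delete the last 3 characters.
Working it through for "aoaehzbehrfju": intermediate "hvhlogiloymqb", final "hvhlogiloy".

hvhlogiloy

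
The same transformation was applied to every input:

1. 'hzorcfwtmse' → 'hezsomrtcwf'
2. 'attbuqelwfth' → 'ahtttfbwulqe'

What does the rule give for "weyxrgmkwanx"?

The pattern: take characters alternately from the front and the back (1st, last, 2nd, 2nd-last, ...).
On "weyxrgmkwanx" that produces "wxenyaxwrkgm".

wxenyaxwrkgm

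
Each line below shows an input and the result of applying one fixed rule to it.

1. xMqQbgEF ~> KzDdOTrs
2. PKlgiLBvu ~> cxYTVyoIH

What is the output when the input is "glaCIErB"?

The rule is to flip the case of every letter, then shift every letter 13 places forward in the alphabet (wrapping around) — i.e. ROT13.
Starting from "glaCIErB": after the first operation, "GLAcieRb"; after the second, "TYNpvrEo".

TYNpvrEo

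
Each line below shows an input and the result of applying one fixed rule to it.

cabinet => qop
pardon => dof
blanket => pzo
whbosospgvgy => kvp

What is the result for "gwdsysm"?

ukr

Rule — shift every letter 12 places backward in the alphabet (wrapping around), then keep only the first 3 characters.
"gwdsysm" → "ukrgmga" → "ukr".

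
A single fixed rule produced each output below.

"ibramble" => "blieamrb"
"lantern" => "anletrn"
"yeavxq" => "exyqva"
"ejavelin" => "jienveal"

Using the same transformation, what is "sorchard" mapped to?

orsdchra

Looking at the pairs, the operation is to swap each adjacent pair of characters (1↔2, 3↔4, ...), then take characters alternately from the front and the back (1st, last, 2nd, 2nd-last, ...).
Working it through for "sorchard": intermediate "oscrahdr", final "orsdchra".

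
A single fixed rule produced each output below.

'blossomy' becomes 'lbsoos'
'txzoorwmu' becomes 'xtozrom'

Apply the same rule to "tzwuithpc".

ztuwtip

The pattern: swap each adjacent pair of characters (1↔2, 3↔4, ...), then delete the last 2 characters.
On "tzwuithpc": the first step gives "ztuwtiphc", and the second then gives "ztuwtip".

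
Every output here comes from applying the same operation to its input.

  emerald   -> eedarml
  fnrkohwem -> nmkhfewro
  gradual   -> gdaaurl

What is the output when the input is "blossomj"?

omljbsso

The transformation: sort the characters into reverse alphabetical order, then move the first 3 characters to the end (rotate left by 3).
Working it through for "blossomj": intermediate "ssoomljb", final "omljbsso".
(Check on "emerald": → "rmleeda" → "eedarml" ✓)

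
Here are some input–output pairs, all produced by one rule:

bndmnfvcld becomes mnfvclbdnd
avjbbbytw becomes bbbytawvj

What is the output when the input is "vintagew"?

tagevwin

What's happening: swap the first and last characters, then move the first 3 characters to the end (rotate left by 3).
Applying both steps to "vintagew": "wintagev", then "tagevwin".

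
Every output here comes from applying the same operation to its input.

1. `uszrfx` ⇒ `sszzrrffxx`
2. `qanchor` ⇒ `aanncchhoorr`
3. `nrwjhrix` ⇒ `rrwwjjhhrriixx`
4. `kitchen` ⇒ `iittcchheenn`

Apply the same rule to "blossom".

The rule is to delete the first character, then double every character.
Applying both steps to "blossom": "lossom", then "lloossssoomm".

lloossssoomm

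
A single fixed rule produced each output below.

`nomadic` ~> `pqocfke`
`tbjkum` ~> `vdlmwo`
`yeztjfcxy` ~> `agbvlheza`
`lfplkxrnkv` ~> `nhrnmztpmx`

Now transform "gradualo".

In each case the input is transformed by: shift every letter 2 places forward in the alphabet (wrapping around).
"gradualo" → "itcfwcnq".

itcfwcnq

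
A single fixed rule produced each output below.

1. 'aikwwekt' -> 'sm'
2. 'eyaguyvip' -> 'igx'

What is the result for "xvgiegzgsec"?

In each case the input is transformed by: keep one character in every 3, starting at position 3 (positions 3rd, 6th, 9th, ...), then shift every letter 8 places forward in the alphabet (wrapping around).
Starting from "xvgiegzgsec": after the first operation, "ggs"; after the second, "ooa".

ooa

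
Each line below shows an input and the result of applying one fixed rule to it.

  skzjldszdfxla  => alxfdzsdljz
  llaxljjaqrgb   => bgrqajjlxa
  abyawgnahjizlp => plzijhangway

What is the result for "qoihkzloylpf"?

fplyolzkhi

In each case the input is transformed by: reverse the string, then delete the last 2 characters.
Working it through for "qoihkzloylpf": intermediate "fplyolzkhioq", final "fplyolzkhi".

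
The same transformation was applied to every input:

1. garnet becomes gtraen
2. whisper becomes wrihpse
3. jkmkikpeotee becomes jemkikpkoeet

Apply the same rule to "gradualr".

grarudla

In each case the input is transformed by: move the last character to the front, then swap each adjacent pair of characters (1↔2, 3↔4, ...).
Working it through for "gradualr": intermediate "rgradual", final "grarudla".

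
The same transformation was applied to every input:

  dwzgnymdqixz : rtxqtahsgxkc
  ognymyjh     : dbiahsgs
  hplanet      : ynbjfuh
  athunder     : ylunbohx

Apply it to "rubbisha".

In each case the input is transformed by: shift every letter 6 places backward in the alphabet (wrapping around), then move the last 2 characters to the front (rotate right by 2).
Starting from "rubbisha": after the first operation, "lovvcmbu"; after the second, "bulovvcm".
(Check on "ognymyjh": → "iahsgsdb" → "dbiahsgs" ✓)

bulovvcm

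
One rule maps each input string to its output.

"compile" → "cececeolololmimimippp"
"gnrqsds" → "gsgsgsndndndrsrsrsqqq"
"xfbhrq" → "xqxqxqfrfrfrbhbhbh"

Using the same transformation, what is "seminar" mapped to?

Looking at the pairs, the operation is to repeat every character 3 times, then take characters alternately from the front and the back (1st, last, 2nd, 2nd-last, ...).
"seminar" → "ssseeemmmiiinnnaaarrr" → "srsrsreaeaeamnmnmniii".

srsrsreaeaeamnmnmniii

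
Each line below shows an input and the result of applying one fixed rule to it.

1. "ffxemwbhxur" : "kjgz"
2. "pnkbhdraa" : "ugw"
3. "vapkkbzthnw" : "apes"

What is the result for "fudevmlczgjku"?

kjqlz

Looking at the pairs, the operation is to shift every letter 5 places forward in the alphabet (wrapping around), then keep one character in every 3, starting at position 1 (positions 1st, 4th, 7th, ...).
Starting from "fudevmlczgjku": after the first operation, "kzijarqhelopz"; after the second, "kjqlz".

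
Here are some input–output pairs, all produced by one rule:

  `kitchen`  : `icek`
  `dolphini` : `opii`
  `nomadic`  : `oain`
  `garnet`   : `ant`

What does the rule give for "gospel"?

opl

In each case the input is transformed by: move the first character to the end, then keep every other character starting from the first (positions 1st, 3rd, 5th, ...).
"gospel" → "ospelg" → "opl".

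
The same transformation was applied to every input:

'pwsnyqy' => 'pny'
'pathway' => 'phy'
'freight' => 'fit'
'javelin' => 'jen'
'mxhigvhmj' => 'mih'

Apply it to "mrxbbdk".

The transformation: keep one character in every 3, starting at position 1 (positions 1st, 4th, 7th, ...).
Doing the same to "mrxbbdk": "mbk".

mbk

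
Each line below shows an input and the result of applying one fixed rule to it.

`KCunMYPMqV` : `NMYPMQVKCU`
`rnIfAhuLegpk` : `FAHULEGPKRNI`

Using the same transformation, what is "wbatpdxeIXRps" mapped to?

Each output is the input with this applied: move the first 3 characters to the end (rotate left by 3), then convert every letter to uppercase.
Working it through for "wbatpdxeIXRps": intermediate "tpdxeIXRpswba", final "TPDXEIXRPSWBA".

TPDXEIXRPSWBA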